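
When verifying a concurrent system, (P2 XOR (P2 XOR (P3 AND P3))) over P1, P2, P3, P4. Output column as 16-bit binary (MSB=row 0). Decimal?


Formula: (P2 XOR (P2 XOR (P3 AND P3))) over P1, P2, P3, P4 (16 rows)
Evaluate each row (bits = P1,P2,P3,P4, MSB first):
  row 0 [0000]: (0 XOR (0 XOR (0 AND 0))) -> 0
  row 1 [0001]: (0 XOR (0 XOR (0 AND 0))) -> 0
  row 2 [0010]: (0 XOR (0 XOR (1 AND 1))) -> 1
  row 3 [0011]: (0 XOR (0 XOR (1 AND 1))) -> 1
  row 4 [0100]: (1 XOR (1 XOR (0 AND 0))) -> 0
  row 5 [0101]: (1 XOR (1 XOR (0 AND 0))) -> 0
  row 6 [0110]: (1 XOR (1 XOR (1 AND 1))) -> 1
  row 7 [0111]: (1 XOR (1 XOR (1 AND 1))) -> 1
  row 8 [1000]: (0 XOR (0 XOR (0 AND 0))) -> 0
  row 9 [1001]: (0 XOR (0 XOR (0 AND 0))) -> 0
  row 10 [1010]: (0 XOR (0 XOR (1 AND 1))) -> 1
  row 11 [1011]: (0 XOR (0 XOR (1 AND 1))) -> 1
  row 12 [1100]: (1 XOR (1 XOR (0 AND 0))) -> 0
  row 13 [1101]: (1 XOR (1 XOR (0 AND 0))) -> 0
  row 14 [1110]: (1 XOR (1 XOR (1 AND 1))) -> 1
  row 15 [1111]: (1 XOR (1 XOR (1 AND 1))) -> 1
Full result column, 4 rows per line (P1,P2 fixed per line; P3,P4 runs 00..11 left to right):
  rows 0-3 [P1,P2=00]: 0011  = hex 3
  rows 4-7 [P1,P2=01]: 0011  = hex 3
  rows 8-11 [P1,P2=10]: 0011  = hex 3
  rows 12-15 [P1,P2=11]: 0011  = hex 3
Output column (row 0 .. row 15) = 0011001100110011
Output column grouped in 4s = 0011 0011 0011 0011 = 0x3333
Convert to decimal digit by digit (value = value*16 + digit):
  3 -> 3
  3*16 + 3 = 51
  51*16 + 3 = 819
  819*16 + 3 = 13107
Decimal = 13107

13107


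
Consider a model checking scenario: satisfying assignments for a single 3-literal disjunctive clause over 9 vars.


Step 1: Total=2^9=512
Step 2: Unsat when all 3 false: 2^6=64
Step 3: Sat=512-64=448

448


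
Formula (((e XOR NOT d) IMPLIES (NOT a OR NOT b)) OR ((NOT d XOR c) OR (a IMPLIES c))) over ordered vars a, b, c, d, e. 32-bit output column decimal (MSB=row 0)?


Formula: (((e XOR NOT d) IMPLIES (NOT a OR NOT b)) OR ((NOT d XOR c) OR (a IMPLIES c))) over a, b, c, d, e (32 rows)
Evaluate each row (bits = a,b,c,d,e, MSB first):
  row 0 [00000]: (((0 XOR NOT 0) IMPLIES (NOT 0 OR NOT 0)) OR ((NOT 0 XOR 0) OR (0 IMPLIES 0))) -> 1
  row 1 [00001]: (((1 XOR NOT 0) IMPLIES (NOT 0 OR NOT 0)) OR ((NOT 0 XOR 0) OR (0 IMPLIES 0))) -> 1
  row 2 [00010]: (((0 XOR NOT 1) IMPLIES (NOT 0 OR NOT 0)) OR ((NOT 1 XOR 0) OR (0 IMPLIES 0))) -> 1
  row 3 [00011]: (((1 XOR NOT 1) IMPLIES (NOT 0 OR NOT 0)) OR ((NOT 1 XOR 0) OR (0 IMPLIES 0))) -> 1
  row 4 [00100]: (((0 XOR NOT 0) IMPLIES (NOT 0 OR NOT 0)) OR ((NOT 0 XOR 1) OR (0 IMPLIES 1))) -> 1
  row 5 [00101]: (((1 XOR NOT 0) IMPLIES (NOT 0 OR NOT 0)) OR ((NOT 0 XOR 1) OR (0 IMPLIES 1))) -> 1
  row 6 [00110]: (((0 XOR NOT 1) IMPLIES (NOT 0 OR NOT 0)) OR ((NOT 1 XOR 1) OR (0 IMPLIES 1))) -> 1
  row 7 [00111]: (((1 XOR NOT 1) IMPLIES (NOT 0 OR NOT 0)) OR ((NOT 1 XOR 1) OR (0 IMPLIES 1))) -> 1
  row 8 [01000]: (((0 XOR NOT 0) IMPLIES (NOT 0 OR NOT 1)) OR ((NOT 0 XOR 0) OR (0 IMPLIES 0))) -> 1
  row 9 [01001]: (((1 XOR NOT 0) IMPLIES (NOT 0 OR NOT 1)) OR ((NOT 0 XOR 0) OR (0 IMPLIES 0))) -> 1
  row 10 [01010]: (((0 XOR NOT 1) IMPLIES (NOT 0 OR NOT 1)) OR ((NOT 1 XOR 0) OR (0 IMPLIES 0))) -> 1
  row 11 [01011]: (((1 XOR NOT 1) IMPLIES (NOT 0 OR NOT 1)) OR ((NOT 1 XOR 0) OR (0 IMPLIES 0))) -> 1
  row 12 [01100]: (((0 XOR NOT 0) IMPLIES (NOT 0 OR NOT 1)) OR ((NOT 0 XOR 1) OR (0 IMPLIES 1))) -> 1
  row 13 [01101]: (((1 XOR NOT 0) IMPLIES (NOT 0 OR NOT 1)) OR ((NOT 0 XOR 1) OR (0 IMPLIES 1))) -> 1
  row 14 [01110]: (((0 XOR NOT 1) IMPLIES (NOT 0 OR NOT 1)) OR ((NOT 1 XOR 1) OR (0 IMPLIES 1))) -> 1
  row 15 [01111]: (((1 XOR NOT 1) IMPLIES (NOT 0 OR NOT 1)) OR ((NOT 1 XOR 1) OR (0 IMPLIES 1))) -> 1
  row 16 [10000]: (((0 XOR NOT 0) IMPLIES (NOT 1 OR NOT 0)) OR ((NOT 0 XOR 0) OR (1 IMPLIES 0))) -> 1
  row 17 [10001]: (((1 XOR NOT 0) IMPLIES (NOT 1 OR NOT 0)) OR ((NOT 0 XOR 0) OR (1 IMPLIES 0))) -> 1
  row 18 [10010]: (((0 XOR NOT 1) IMPLIES (NOT 1 OR NOT 0)) OR ((NOT 1 XOR 0) OR (1 IMPLIES 0))) -> 1
  row 19 [10011]: (((1 XOR NOT 1) IMPLIES (NOT 1 OR NOT 0)) OR ((NOT 1 XOR 0) OR (1 IMPLIES 0))) -> 1
  row 20 [10100]: (((0 XOR NOT 0) IMPLIES (NOT 1 OR NOT 0)) OR ((NOT 0 XOR 1) OR (1 IMPLIES 1))) -> 1
  row 21 [10101]: (((1 XOR NOT 0) IMPLIES (NOT 1 OR NOT 0)) OR ((NOT 0 XOR 1) OR (1 IMPLIES 1))) -> 1
  row 22 [10110]: (((0 XOR NOT 1) IMPLIES (NOT 1 OR NOT 0)) OR ((NOT 1 XOR 1) OR (1 IMPLIES 1))) -> 1
  row 23 [10111]: (((1 XOR NOT 1) IMPLIES (NOT 1 OR NOT 0)) OR ((NOT 1 XOR 1) OR (1 IMPLIES 1))) -> 1
  row 24 [11000]: (((0 XOR NOT 0) IMPLIES (NOT 1 OR NOT 1)) OR ((NOT 0 XOR 0) OR (1 IMPLIES 0))) -> 1
  row 25 [11001]: (((1 XOR NOT 0) IMPLIES (NOT 1 OR NOT 1)) OR ((NOT 0 XOR 0) OR (1 IMPLIES 0))) -> 1
  row 26 [11010]: (((0 XOR NOT 1) IMPLIES (NOT 1 OR NOT 1)) OR ((NOT 1 XOR 0) OR (1 IMPLIES 0))) -> 1
  row 27 [11011]: (((1 XOR NOT 1) IMPLIES (NOT 1 OR NOT 1)) OR ((NOT 1 XOR 0) OR (1 IMPLIES 0))) -> 0
  row 28 [11100]: (((0 XOR NOT 0) IMPLIES (NOT 1 OR NOT 1)) OR ((NOT 0 XOR 1) OR (1 IMPLIES 1))) -> 1
  row 29 [11101]: (((1 XOR NOT 0) IMPLIES (NOT 1 OR NOT 1)) OR ((NOT 0 XOR 1) OR (1 IMPLIES 1))) -> 1
  row 30 [11110]: (((0 XOR NOT 1) IMPLIES (NOT 1 OR NOT 1)) OR ((NOT 1 XOR 1) OR (1 IMPLIES 1))) -> 1
  row 31 [11111]: (((1 XOR NOT 1) IMPLIES (NOT 1 OR NOT 1)) OR ((NOT 1 XOR 1) OR (1 IMPLIES 1))) -> 1
Full result column, 4 rows per line (a,b,c fixed per line; d,e runs 00..11 left to right):
  rows 0-3 [a,b,c=000]: 1111  = hex F
  rows 4-7 [a,b,c=001]: 1111  = hex F
  rows 8-11 [a,b,c=010]: 1111  = hex F
  rows 12-15 [a,b,c=011]: 1111  = hex F
  rows 16-19 [a,b,c=100]: 1111  = hex F
  rows 20-23 [a,b,c=101]: 1111  = hex F
  rows 24-27 [a,b,c=110]: 1110  = hex E
  rows 28-31 [a,b,c=111]: 1111  = hex F
Output column (row 0 .. row 31) = 11111111111111111111111111101111
Output column grouped in 4s = 1111 1111 1111 1111 1111 1111 1110 1111 = 0xFFFFFFEF
Convert to decimal digit by digit (value = value*16 + digit):
  F -> 15
  15*16 + 15 (F) = 255
  255*16 + 15 (F) = 4095
  4095*16 + 15 (F) = 65535
  65535*16 + 15 (F) = 1048575
  1048575*16 + 15 (F) = 16777215
  16777215*16 + 14 (E) = 268435454
  268435454*16 + 15 (F) = 4294967279
Decimal = 4294967279

4294967279


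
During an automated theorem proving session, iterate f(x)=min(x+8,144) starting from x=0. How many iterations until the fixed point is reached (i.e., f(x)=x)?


Step 1: x=0, cap=144, increment=8
Step 2: x grows by 8 each step until capped at 144; fixed point is x=144
Step 3: iterations = ceil(144/8) = 18

18


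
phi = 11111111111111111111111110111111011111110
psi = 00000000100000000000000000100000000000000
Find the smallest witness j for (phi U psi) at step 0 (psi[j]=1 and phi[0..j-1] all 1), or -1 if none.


(phi U psi) at 0: need smallest j with psi[j]=1 and phi[i]=1 for all i in [0,j).
Scan from step 0:
  step 0: phi=1, psi=0 -> continue
  step 1: phi=1, psi=0 -> continue
  step 2: phi=1, psi=0 -> continue
  step 3: phi=1, psi=0 -> continue
  step 8: psi=1 and phi held for [0,8) -> witness found
Witness step = 8

8


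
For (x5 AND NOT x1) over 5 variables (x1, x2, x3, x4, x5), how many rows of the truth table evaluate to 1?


Formula: (x5 AND NOT x1) over 5 vars (32 rows)
Evaluate each row (x1, x2, x3, x4, x5 as bits, MSB first):
  row 0 [00000]: (0 AND NOT 0) -> 0
  row 1 [00001]: (1 AND NOT 0) -> 1
  row 2 [00010]: (0 AND NOT 0) -> 0
  row 3 [00011]: (1 AND NOT 0) -> 1
  row 4 [00100]: (0 AND NOT 0) -> 0
  row 5 [00101]: (1 AND NOT 0) -> 1
  row 6 [00110]: (0 AND NOT 0) -> 0
  row 7 [00111]: (1 AND NOT 0) -> 1
  row 8 [01000]: (0 AND NOT 0) -> 0
  row 9 [01001]: (1 AND NOT 0) -> 1
  row 10 [01010]: (0 AND NOT 0) -> 0
  row 11 [01011]: (1 AND NOT 0) -> 1
  row 12 [01100]: (0 AND NOT 0) -> 0
  row 13 [01101]: (1 AND NOT 0) -> 1
  row 14 [01110]: (0 AND NOT 0) -> 0
  row 15 [01111]: (1 AND NOT 0) -> 1
  row 16 [10000]: (0 AND NOT 1) -> 0
  row 17 [10001]: (1 AND NOT 1) -> 0
  row 18 [10010]: (0 AND NOT 1) -> 0
  row 19 [10011]: (1 AND NOT 1) -> 0
  row 20 [10100]: (0 AND NOT 1) -> 0
  row 21 [10101]: (1 AND NOT 1) -> 0
  row 22 [10110]: (0 AND NOT 1) -> 0
  row 23 [10111]: (1 AND NOT 1) -> 0
  row 24 [11000]: (0 AND NOT 1) -> 0
  row 25 [11001]: (1 AND NOT 1) -> 0
  row 26 [11010]: (0 AND NOT 1) -> 0
  row 27 [11011]: (1 AND NOT 1) -> 0
  row 28 [11100]: (0 AND NOT 1) -> 0
  row 29 [11101]: (1 AND NOT 1) -> 0
  row 30 [11110]: (0 AND NOT 1) -> 0
  row 31 [11111]: (1 AND NOT 1) -> 0
Full result column, 8 rows per line (x1,x2 fixed per line; x3,x4,x5 runs 000..111 left to right):
  rows 0-7 [x1,x2=00]: 01010101  (ones: 4)
  rows 8-15 [x1,x2=01]: 01010101  (ones: 4)
  rows 16-23 [x1,x2=10]: 00000000  (ones: 0)
  rows 24-31 [x1,x2=11]: 00000000  (ones: 0)
Count of 1-rows = 4+4+0+0 = 8

8


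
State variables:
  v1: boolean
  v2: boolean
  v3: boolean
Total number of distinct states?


State space = product of domain sizes of all variables.
Domain sizes:
  v1 (boolean): 2
  v2 (boolean): 2
  v3 (boolean): 2
Product = 2 * 2 * 2 = 8

8


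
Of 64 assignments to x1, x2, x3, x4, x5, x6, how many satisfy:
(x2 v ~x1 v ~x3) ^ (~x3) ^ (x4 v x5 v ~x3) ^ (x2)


CNF with 4 clauses over 6 vars (64 assignments).
An assignment satisfies CNF iff every clause has >=1 true literal.
Check each row (bits = x1,x2,x3,x4,x5,x6; clause T/F shown):
  row 0 [000000]: clauses=TTTF -> 0
  row 1 [000001]: clauses=TTTF -> 0
  row 2 [000010]: clauses=TTTF -> 0
  row 3 [000011]: clauses=TTTF -> 0
  row 4 [000100]: clauses=TTTF -> 0
  (every remaining row is evaluated the same way; all 64 results are listed next)
Full result column, 8 rows per line (x1,x2,x3 fixed per line; x4,x5,x6 runs 000..111 left to right):
  rows 0-7 [x1,x2,x3=000]: 00000000  (ones: 0)
  rows 8-15 [x1,x2,x3=001]: 00000000  (ones: 0)
  rows 16-23 [x1,x2,x3=010]: 11111111  (ones: 8)
  rows 24-31 [x1,x2,x3=011]: 00000000  (ones: 0)
  rows 32-39 [x1,x2,x3=100]: 00000000  (ones: 0)
  rows 40-47 [x1,x2,x3=101]: 00000000  (ones: 0)
  rows 48-55 [x1,x2,x3=110]: 11111111  (ones: 8)
  rows 56-63 [x1,x2,x3=111]: 00000000  (ones: 0)
Satisfying assignments = 0+0+8+0+0+0+8+0 = 16

16


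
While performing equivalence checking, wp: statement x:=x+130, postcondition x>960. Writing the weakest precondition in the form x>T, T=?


Formula: wp(x:=E, P) = P[E/x] (substitute E for x in postcondition)
Step 1: Postcondition: x>960
Step 2: Substitute x+130 for x: x+130>960
Step 3: Solve for x: x > 960-130 = 830

830


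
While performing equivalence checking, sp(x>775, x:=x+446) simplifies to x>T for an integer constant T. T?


Formula: sp(P, x:=E) = exists old_x. (x = E[old_x/x]) AND P[old_x/x] (old_x is the value of x before the assignment; eliminate old_x by solving x = E[old_x/x] for old_x)
Step 1: Precondition P: x>775, i.e. old_x > 775
Step 2: Assignment gives x = old_x + 446, so old_x = x - 446
Step 3: Substitute into P: x - 446 > 775
Step 4: Simplify: x > 775+446 = 1221

1221


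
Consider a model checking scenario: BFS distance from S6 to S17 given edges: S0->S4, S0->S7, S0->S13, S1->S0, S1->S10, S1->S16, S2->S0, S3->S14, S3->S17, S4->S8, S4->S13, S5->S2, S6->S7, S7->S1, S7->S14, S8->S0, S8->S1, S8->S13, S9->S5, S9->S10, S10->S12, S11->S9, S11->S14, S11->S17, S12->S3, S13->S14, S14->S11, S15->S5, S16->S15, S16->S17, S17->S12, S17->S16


BFS layer-by-layer from S6:
  dist 0: {S6}
  dist 1: {S7}
  dist 2: {S1, S14}
  dist 3: {S0, S10, S11, S16}
  dist 4: {S4, S9, S12, S13, S15, S17}
  -> S17 reached at distance 4
Shortest path length = 4

4


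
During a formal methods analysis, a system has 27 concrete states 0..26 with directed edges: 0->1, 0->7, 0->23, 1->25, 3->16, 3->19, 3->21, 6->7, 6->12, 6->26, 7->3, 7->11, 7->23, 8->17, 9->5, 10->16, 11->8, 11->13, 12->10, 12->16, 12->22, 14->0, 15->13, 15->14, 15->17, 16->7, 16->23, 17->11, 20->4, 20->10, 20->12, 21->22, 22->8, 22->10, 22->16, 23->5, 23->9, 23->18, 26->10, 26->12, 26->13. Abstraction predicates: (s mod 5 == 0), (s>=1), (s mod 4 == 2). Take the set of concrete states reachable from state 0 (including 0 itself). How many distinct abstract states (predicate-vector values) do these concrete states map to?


BFS from 0:
Concrete reachable: {0, 1, 3, 5, 7, 8, 9, 10, 11, 13, 16, 17, 18, 19, 21, 22, 23, 25}
Abstract via predicates (s mod 5 == 0), (s>=1), (s mod 4 == 2):
  (0,1,0) <- {1, 3, 7, 8, 9, 11, 13, 16, 17, 19, 21, 23}
  (0,1,1) <- {18, 22}
  (1,0,0) <- {0}
  (1,1,0) <- {5, 25}
  (1,1,1) <- {10}
Distinct abstract states = 5

5


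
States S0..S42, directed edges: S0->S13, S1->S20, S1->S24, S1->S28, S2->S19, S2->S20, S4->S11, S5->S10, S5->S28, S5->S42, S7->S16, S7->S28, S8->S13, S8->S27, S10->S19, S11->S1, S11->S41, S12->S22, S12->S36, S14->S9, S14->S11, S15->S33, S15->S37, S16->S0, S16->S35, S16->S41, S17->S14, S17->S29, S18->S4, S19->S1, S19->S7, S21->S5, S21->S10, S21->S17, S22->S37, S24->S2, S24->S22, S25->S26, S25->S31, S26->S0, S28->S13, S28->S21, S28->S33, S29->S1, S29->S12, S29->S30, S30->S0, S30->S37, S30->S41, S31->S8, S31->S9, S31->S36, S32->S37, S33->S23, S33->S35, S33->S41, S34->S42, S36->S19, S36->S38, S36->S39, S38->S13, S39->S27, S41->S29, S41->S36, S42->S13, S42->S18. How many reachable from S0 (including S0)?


BFS from S0:
  layer 0: {S0}
  layer 1: {S13}
Reachable set: {S0, S13}
Count = 2

2


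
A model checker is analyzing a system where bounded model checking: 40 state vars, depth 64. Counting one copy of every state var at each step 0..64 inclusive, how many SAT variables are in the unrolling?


BMC unrolls to depth k, creating one copy of each state var for steps 0..k.
Step count = 64 + 1 = 65 (steps 0 through 64)
Vars per step = 40
Total = 40 * 65 = 2600

2600


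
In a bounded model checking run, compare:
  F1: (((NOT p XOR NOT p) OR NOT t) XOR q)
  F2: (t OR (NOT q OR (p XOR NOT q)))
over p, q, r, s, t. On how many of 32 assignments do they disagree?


F1 = (((NOT p XOR NOT p) OR NOT t) XOR q)
F2 = (t OR (NOT q OR (p XOR NOT q)))
Evaluate both on each of 32 rows (bits = p,q,r,s,t):
  row 0 [00000]: F1=1 F2=1 -> 0
  row 1 [00001]: F1=0 F2=1 (differ) -> 1
  row 2 [00010]: F1=1 F2=1 -> 0
  row 3 [00011]: F1=0 F2=1 (differ) -> 1
  row 4 [00100]: F1=1 F2=1 -> 0
  row 5 [00101]: F1=0 F2=1 (differ) -> 1
  row 6 [00110]: F1=1 F2=1 -> 0
  row 7 [00111]: F1=0 F2=1 (differ) -> 1
  row 8 [01000]: F1=0 F2=0 -> 0
  row 9 [01001]: F1=1 F2=1 -> 0
  row 10 [01010]: F1=0 F2=0 -> 0
  row 11 [01011]: F1=1 F2=1 -> 0
  row 12 [01100]: F1=0 F2=0 -> 0
  row 13 [01101]: F1=1 F2=1 -> 0
  row 14 [01110]: F1=0 F2=0 -> 0
  row 15 [01111]: F1=1 F2=1 -> 0
  row 16 [10000]: F1=1 F2=1 -> 0
  row 17 [10001]: F1=0 F2=1 (differ) -> 1
  row 18 [10010]: F1=1 F2=1 -> 0
  row 19 [10011]: F1=0 F2=1 (differ) -> 1
  row 20 [10100]: F1=1 F2=1 -> 0
  row 21 [10101]: F1=0 F2=1 (differ) -> 1
  row 22 [10110]: F1=1 F2=1 -> 0
  row 23 [10111]: F1=0 F2=1 (differ) -> 1
  row 24 [11000]: F1=0 F2=1 (differ) -> 1
  row 25 [11001]: F1=1 F2=1 -> 0
  row 26 [11010]: F1=0 F2=1 (differ) -> 1
  row 27 [11011]: F1=1 F2=1 -> 0
  row 28 [11100]: F1=0 F2=1 (differ) -> 1
  row 29 [11101]: F1=1 F2=1 -> 0
  row 30 [11110]: F1=0 F2=1 (differ) -> 1
  row 31 [11111]: F1=1 F2=1 -> 0
Full result column, 8 rows per line (p,q fixed per line; r,s,t runs 000..111 left to right):
  rows 0-7 [p,q=00]: 01010101  (ones: 4)
  rows 8-15 [p,q=01]: 00000000  (ones: 0)
  rows 16-23 [p,q=10]: 01010101  (ones: 4)
  rows 24-31 [p,q=11]: 10101010  (ones: 4)
Disagreements = 4+0+4+4 = 12

12


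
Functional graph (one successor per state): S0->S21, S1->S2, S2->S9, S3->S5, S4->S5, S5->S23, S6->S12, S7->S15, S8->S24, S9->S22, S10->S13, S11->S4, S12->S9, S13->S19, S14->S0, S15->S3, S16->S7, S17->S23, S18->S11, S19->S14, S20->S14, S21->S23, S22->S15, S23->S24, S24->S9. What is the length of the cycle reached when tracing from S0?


Trace from S0 until a state repeats:
  S0 -> S21 -> S23 -> S24 -> S9 -> S22 -> S15 -> S3 -> S5 -> S23
S23 first seen at step 2, revisited at step 9.
Cycle length = 9 - 2 = 7

7


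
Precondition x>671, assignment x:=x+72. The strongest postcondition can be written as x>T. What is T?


Formula: sp(P, x:=E) = exists old_x. (x = E[old_x/x]) AND P[old_x/x] (old_x is the value of x before the assignment; eliminate old_x by solving x = E[old_x/x] for old_x)
Step 1: Precondition P: x>671, i.e. old_x > 671
Step 2: Assignment gives x = old_x + 72, so old_x = x - 72
Step 3: Substitute into P: x - 72 > 671
Step 4: Simplify: x > 671+72 = 743

743


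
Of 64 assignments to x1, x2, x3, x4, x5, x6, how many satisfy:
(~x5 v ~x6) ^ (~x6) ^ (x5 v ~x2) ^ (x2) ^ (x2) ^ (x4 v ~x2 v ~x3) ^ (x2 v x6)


CNF with 7 clauses over 6 vars (64 assignments).
An assignment satisfies CNF iff every clause has >=1 true literal.
Check each row (bits = x1,x2,x3,x4,x5,x6; clause T/F shown):
  row 0 [000000]: clauses=TTTFFTF -> 0
  row 1 [000001]: clauses=TFTFFTT -> 0
  row 2 [000010]: clauses=TTTFFTF -> 0
  row 3 [000011]: clauses=FFTFFTT -> 0
  row 4 [000100]: clauses=TTTFFTF -> 0
  (every remaining row is evaluated the same way; all 64 results are listed next)
Full result column, 8 rows per line (x1,x2,x3 fixed per line; x4,x5,x6 runs 000..111 left to right):
  rows 0-7 [x1,x2,x3=000]: 00000000  (ones: 0)
  rows 8-15 [x1,x2,x3=001]: 00000000  (ones: 0)
  rows 16-23 [x1,x2,x3=010]: 00100010  (ones: 2)
  rows 24-31 [x1,x2,x3=011]: 00000010  (ones: 1)
  rows 32-39 [x1,x2,x3=100]: 00000000  (ones: 0)
  rows 40-47 [x1,x2,x3=101]: 00000000  (ones: 0)
  rows 48-55 [x1,x2,x3=110]: 00100010  (ones: 2)
  rows 56-63 [x1,x2,x3=111]: 00000010  (ones: 1)
Satisfying assignments = 0+0+2+1+0+0+2+1 = 6

6


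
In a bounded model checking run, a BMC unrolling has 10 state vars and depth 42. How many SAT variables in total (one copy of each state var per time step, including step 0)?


BMC unrolls to depth k, creating one copy of each state var for steps 0..k.
Step count = 42 + 1 = 43 (steps 0 through 42)
Vars per step = 10
Total = 10 * 43 = 430

430


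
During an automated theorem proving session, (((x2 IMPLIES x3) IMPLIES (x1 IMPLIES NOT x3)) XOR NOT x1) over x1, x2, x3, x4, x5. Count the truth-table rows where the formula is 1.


Formula: (((x2 IMPLIES x3) IMPLIES (x1 IMPLIES NOT x3)) XOR NOT x1) over 5 vars (32 rows)
Evaluate each row (x1, x2, x3, x4, x5 as bits, MSB first):
  row 0 [00000]: (((0 IMPLIES 0) IMPLIES (0 IMPLIES NOT 0)) XOR NOT 0) -> 0
  row 1 [00001]: (((0 IMPLIES 0) IMPLIES (0 IMPLIES NOT 0)) XOR NOT 0) -> 0
  row 2 [00010]: (((0 IMPLIES 0) IMPLIES (0 IMPLIES NOT 0)) XOR NOT 0) -> 0
  row 3 [00011]: (((0 IMPLIES 0) IMPLIES (0 IMPLIES NOT 0)) XOR NOT 0) -> 0
  row 4 [00100]: (((0 IMPLIES 1) IMPLIES (0 IMPLIES NOT 1)) XOR NOT 0) -> 0
  row 5 [00101]: (((0 IMPLIES 1) IMPLIES (0 IMPLIES NOT 1)) XOR NOT 0) -> 0
  row 6 [00110]: (((0 IMPLIES 1) IMPLIES (0 IMPLIES NOT 1)) XOR NOT 0) -> 0
  row 7 [00111]: (((0 IMPLIES 1) IMPLIES (0 IMPLIES NOT 1)) XOR NOT 0) -> 0
  row 8 [01000]: (((1 IMPLIES 0) IMPLIES (0 IMPLIES NOT 0)) XOR NOT 0) -> 0
  row 9 [01001]: (((1 IMPLIES 0) IMPLIES (0 IMPLIES NOT 0)) XOR NOT 0) -> 0
  row 10 [01010]: (((1 IMPLIES 0) IMPLIES (0 IMPLIES NOT 0)) XOR NOT 0) -> 0
  row 11 [01011]: (((1 IMPLIES 0) IMPLIES (0 IMPLIES NOT 0)) XOR NOT 0) -> 0
  row 12 [01100]: (((1 IMPLIES 1) IMPLIES (0 IMPLIES NOT 1)) XOR NOT 0) -> 0
  row 13 [01101]: (((1 IMPLIES 1) IMPLIES (0 IMPLIES NOT 1)) XOR NOT 0) -> 0
  row 14 [01110]: (((1 IMPLIES 1) IMPLIES (0 IMPLIES NOT 1)) XOR NOT 0) -> 0
  row 15 [01111]: (((1 IMPLIES 1) IMPLIES (0 IMPLIES NOT 1)) XOR NOT 0) -> 0
  row 16 [10000]: (((0 IMPLIES 0) IMPLIES (1 IMPLIES NOT 0)) XOR NOT 1) -> 1
  row 17 [10001]: (((0 IMPLIES 0) IMPLIES (1 IMPLIES NOT 0)) XOR NOT 1) -> 1
  row 18 [10010]: (((0 IMPLIES 0) IMPLIES (1 IMPLIES NOT 0)) XOR NOT 1) -> 1
  row 19 [10011]: (((0 IMPLIES 0) IMPLIES (1 IMPLIES NOT 0)) XOR NOT 1) -> 1
  row 20 [10100]: (((0 IMPLIES 1) IMPLIES (1 IMPLIES NOT 1)) XOR NOT 1) -> 0
  row 21 [10101]: (((0 IMPLIES 1) IMPLIES (1 IMPLIES NOT 1)) XOR NOT 1) -> 0
  row 22 [10110]: (((0 IMPLIES 1) IMPLIES (1 IMPLIES NOT 1)) XOR NOT 1) -> 0
  row 23 [10111]: (((0 IMPLIES 1) IMPLIES (1 IMPLIES NOT 1)) XOR NOT 1) -> 0
  row 24 [11000]: (((1 IMPLIES 0) IMPLIES (1 IMPLIES NOT 0)) XOR NOT 1) -> 1
  row 25 [11001]: (((1 IMPLIES 0) IMPLIES (1 IMPLIES NOT 0)) XOR NOT 1) -> 1
  row 26 [11010]: (((1 IMPLIES 0) IMPLIES (1 IMPLIES NOT 0)) XOR NOT 1) -> 1
  row 27 [11011]: (((1 IMPLIES 0) IMPLIES (1 IMPLIES NOT 0)) XOR NOT 1) -> 1
  row 28 [11100]: (((1 IMPLIES 1) IMPLIES (1 IMPLIES NOT 1)) XOR NOT 1) -> 0
  row 29 [11101]: (((1 IMPLIES 1) IMPLIES (1 IMPLIES NOT 1)) XOR NOT 1) -> 0
  row 30 [11110]: (((1 IMPLIES 1) IMPLIES (1 IMPLIES NOT 1)) XOR NOT 1) -> 0
  row 31 [11111]: (((1 IMPLIES 1) IMPLIES (1 IMPLIES NOT 1)) XOR NOT 1) -> 0
Full result column, 8 rows per line (x1,x2 fixed per line; x3,x4,x5 runs 000..111 left to right):
  rows 0-7 [x1,x2=00]: 00000000  (ones: 0)
  rows 8-15 [x1,x2=01]: 00000000  (ones: 0)
  rows 16-23 [x1,x2=10]: 11110000  (ones: 4)
  rows 24-31 [x1,x2=11]: 11110000  (ones: 4)
Count of 1-rows = 0+0+4+4 = 8

8


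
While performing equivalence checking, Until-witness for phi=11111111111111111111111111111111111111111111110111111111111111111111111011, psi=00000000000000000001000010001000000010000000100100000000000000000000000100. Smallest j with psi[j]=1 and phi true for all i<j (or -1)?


(phi U psi) at 0: need smallest j with psi[j]=1 and phi[i]=1 for all i in [0,j).
Scan from step 0:
  step 0: phi=1, psi=0 -> continue
  step 1: phi=1, psi=0 -> continue
  step 2: phi=1, psi=0 -> continue
  step 3: phi=1, psi=0 -> continue
  step 19: psi=1 and phi held for [0,19) -> witness found
Witness step = 19

19


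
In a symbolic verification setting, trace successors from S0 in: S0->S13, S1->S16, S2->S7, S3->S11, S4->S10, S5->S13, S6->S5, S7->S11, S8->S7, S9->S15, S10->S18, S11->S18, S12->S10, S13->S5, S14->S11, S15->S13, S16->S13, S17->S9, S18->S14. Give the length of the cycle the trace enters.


Trace from S0 until a state repeats:
  S0 -> S13 -> S5 -> S13
S13 first seen at step 1, revisited at step 3.
Cycle length = 3 - 1 = 2

2


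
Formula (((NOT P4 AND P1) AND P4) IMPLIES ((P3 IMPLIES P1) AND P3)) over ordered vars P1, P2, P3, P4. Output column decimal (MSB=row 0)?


Formula: (((NOT P4 AND P1) AND P4) IMPLIES ((P3 IMPLIES P1) AND P3)) over P1, P2, P3, P4 (16 rows)
Evaluate each row (bits = P1,P2,P3,P4, MSB first):
  row 0 [0000]: (((NOT 0 AND 0) AND 0) IMPLIES ((0 IMPLIES 0) AND 0)) -> 1
  row 1 [0001]: (((NOT 1 AND 0) AND 1) IMPLIES ((0 IMPLIES 0) AND 0)) -> 1
  row 2 [0010]: (((NOT 0 AND 0) AND 0) IMPLIES ((1 IMPLIES 0) AND 1)) -> 1
  row 3 [0011]: (((NOT 1 AND 0) AND 1) IMPLIES ((1 IMPLIES 0) AND 1)) -> 1
  row 4 [0100]: (((NOT 0 AND 0) AND 0) IMPLIES ((0 IMPLIES 0) AND 0)) -> 1
  row 5 [0101]: (((NOT 1 AND 0) AND 1) IMPLIES ((0 IMPLIES 0) AND 0)) -> 1
  row 6 [0110]: (((NOT 0 AND 0) AND 0) IMPLIES ((1 IMPLIES 0) AND 1)) -> 1
  row 7 [0111]: (((NOT 1 AND 0) AND 1) IMPLIES ((1 IMPLIES 0) AND 1)) -> 1
  row 8 [1000]: (((NOT 0 AND 1) AND 0) IMPLIES ((0 IMPLIES 1) AND 0)) -> 1
  row 9 [1001]: (((NOT 1 AND 1) AND 1) IMPLIES ((0 IMPLIES 1) AND 0)) -> 1
  row 10 [1010]: (((NOT 0 AND 1) AND 0) IMPLIES ((1 IMPLIES 1) AND 1)) -> 1
  row 11 [1011]: (((NOT 1 AND 1) AND 1) IMPLIES ((1 IMPLIES 1) AND 1)) -> 1
  row 12 [1100]: (((NOT 0 AND 1) AND 0) IMPLIES ((0 IMPLIES 1) AND 0)) -> 1
  row 13 [1101]: (((NOT 1 AND 1) AND 1) IMPLIES ((0 IMPLIES 1) AND 0)) -> 1
  row 14 [1110]: (((NOT 0 AND 1) AND 0) IMPLIES ((1 IMPLIES 1) AND 1)) -> 1
  row 15 [1111]: (((NOT 1 AND 1) AND 1) IMPLIES ((1 IMPLIES 1) AND 1)) -> 1
Full result column, 4 rows per line (P1,P2 fixed per line; P3,P4 runs 00..11 left to right):
  rows 0-3 [P1,P2=00]: 1111  = hex F
  rows 4-7 [P1,P2=01]: 1111  = hex F
  rows 8-11 [P1,P2=10]: 1111  = hex F
  rows 12-15 [P1,P2=11]: 1111  = hex F
Output column (row 0 .. row 15) = 1111111111111111
Output column grouped in 4s = 1111 1111 1111 1111 = 0xFFFF
Convert to decimal digit by digit (value = value*16 + digit):
  F -> 15
  15*16 + 15 (F) = 255
  255*16 + 15 (F) = 4095
  4095*16 + 15 (F) = 65535
Decimal = 65535

65535


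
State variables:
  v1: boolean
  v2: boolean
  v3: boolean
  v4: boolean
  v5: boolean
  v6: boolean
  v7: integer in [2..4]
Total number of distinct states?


State space = product of domain sizes of all variables.
Domain sizes:
  v1 (boolean): 2
  v2 (boolean): 2
  v3 (boolean): 2
  v4 (boolean): 2
  v5 (boolean): 2
  v6 (boolean): 2
  v7 (integer in [2..4]): 3
Product = 2 * 2 * 2 * 2 * 2 * 2 * 3 = 192

192


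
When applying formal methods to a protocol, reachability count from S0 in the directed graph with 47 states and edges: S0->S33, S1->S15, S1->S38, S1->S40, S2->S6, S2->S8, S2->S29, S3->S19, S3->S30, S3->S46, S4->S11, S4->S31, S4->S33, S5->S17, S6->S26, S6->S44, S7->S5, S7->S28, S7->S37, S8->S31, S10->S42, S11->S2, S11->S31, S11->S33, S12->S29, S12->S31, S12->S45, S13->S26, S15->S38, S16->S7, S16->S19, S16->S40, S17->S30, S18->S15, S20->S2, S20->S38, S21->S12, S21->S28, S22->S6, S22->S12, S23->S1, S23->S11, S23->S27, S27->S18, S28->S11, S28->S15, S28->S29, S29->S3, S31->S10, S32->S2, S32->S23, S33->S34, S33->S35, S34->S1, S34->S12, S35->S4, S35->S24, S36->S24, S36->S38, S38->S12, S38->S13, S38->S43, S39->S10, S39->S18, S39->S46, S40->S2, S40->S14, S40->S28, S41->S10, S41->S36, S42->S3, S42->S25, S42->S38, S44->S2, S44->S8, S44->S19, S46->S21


BFS from S0:
  layer 0: {S0}
  layer 1: {S33}
  layer 2: {S34, S35}
  layer 3: {S1, S4, S12, S24}
  layer 4: {S11, S15, S29, S31, S38, S40, S45}
  layer 5: {S2, S3, S10, S13, S14, S28, S43}
  layer 6: {S6, S8, S19, S26, S30, S42, S46}
  layer 7: {S21, S25, S44}
Reachable set: {S0, S1, S2, S3, S4, S6, S8, S10, S11, S12, S13, S14, S15, S19, S21, S24, S25, S26, S28, S29, S30, S31, S33, S34, S35, S38, S40, S42, S43, S44, S45, S46}
Count = 32

32


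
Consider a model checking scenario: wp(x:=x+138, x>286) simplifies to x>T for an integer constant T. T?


Formula: wp(x:=E, P) = P[E/x] (substitute E for x in postcondition)
Step 1: Postcondition: x>286
Step 2: Substitute x+138 for x: x+138>286
Step 3: Solve for x: x > 286-138 = 148

148


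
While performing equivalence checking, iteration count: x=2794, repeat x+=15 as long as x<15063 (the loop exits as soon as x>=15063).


Step 1: x goes from 2794 toward 15063 by 15; the body runs while x<15063, so iterations = ceil((bound-start)/step)
Step 2: Distance=12269
Step 3: ceil(12269/15)=818

818


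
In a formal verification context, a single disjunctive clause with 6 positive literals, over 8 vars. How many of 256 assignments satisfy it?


Step 1: Total=2^8=256
Step 2: Unsat when all 6 false: 2^2=4
Step 3: Sat=256-4=252

252


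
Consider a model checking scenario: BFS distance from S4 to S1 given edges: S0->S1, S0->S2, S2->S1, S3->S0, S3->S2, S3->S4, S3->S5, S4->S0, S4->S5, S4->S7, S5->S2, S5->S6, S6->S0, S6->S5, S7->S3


BFS layer-by-layer from S4:
  dist 0: {S4}
  dist 1: {S0, S5, S7}
  dist 2: {S1, S2, S3, S6}
  -> S1 reached at distance 2
Shortest path length = 2

2


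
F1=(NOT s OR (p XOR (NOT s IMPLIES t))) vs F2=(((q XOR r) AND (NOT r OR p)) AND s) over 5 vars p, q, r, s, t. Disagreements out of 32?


F1 = (NOT s OR (p XOR (NOT s IMPLIES t)))
F2 = (((q XOR r) AND (NOT r OR p)) AND s)
Evaluate both on each of 32 rows (bits = p,q,r,s,t):
  row 0 [00000]: F1=1 F2=0 (differ) -> 1
  row 1 [00001]: F1=1 F2=0 (differ) -> 1
  row 2 [00010]: F1=1 F2=0 (differ) -> 1
  row 3 [00011]: F1=1 F2=0 (differ) -> 1
  row 4 [00100]: F1=1 F2=0 (differ) -> 1
  row 5 [00101]: F1=1 F2=0 (differ) -> 1
  row 6 [00110]: F1=1 F2=0 (differ) -> 1
  row 7 [00111]: F1=1 F2=0 (differ) -> 1
  row 8 [01000]: F1=1 F2=0 (differ) -> 1
  row 9 [01001]: F1=1 F2=0 (differ) -> 1
  row 10 [01010]: F1=1 F2=1 -> 0
  row 11 [01011]: F1=1 F2=1 -> 0
  row 12 [01100]: F1=1 F2=0 (differ) -> 1
  row 13 [01101]: F1=1 F2=0 (differ) -> 1
  row 14 [01110]: F1=1 F2=0 (differ) -> 1
  row 15 [01111]: F1=1 F2=0 (differ) -> 1
  row 16 [10000]: F1=1 F2=0 (differ) -> 1
  row 17 [10001]: F1=1 F2=0 (differ) -> 1
  row 18 [10010]: F1=0 F2=0 -> 0
  row 19 [10011]: F1=0 F2=0 -> 0
  row 20 [10100]: F1=1 F2=0 (differ) -> 1
  row 21 [10101]: F1=1 F2=0 (differ) -> 1
  row 22 [10110]: F1=0 F2=1 (differ) -> 1
  row 23 [10111]: F1=0 F2=1 (differ) -> 1
  row 24 [11000]: F1=1 F2=0 (differ) -> 1
  row 25 [11001]: F1=1 F2=0 (differ) -> 1
  row 26 [11010]: F1=0 F2=1 (differ) -> 1
  row 27 [11011]: F1=0 F2=1 (differ) -> 1
  row 28 [11100]: F1=1 F2=0 (differ) -> 1
  row 29 [11101]: F1=1 F2=0 (differ) -> 1
  row 30 [11110]: F1=0 F2=0 -> 0
  row 31 [11111]: F1=0 F2=0 -> 0
Full result column, 8 rows per line (p,q fixed per line; r,s,t runs 000..111 left to right):
  rows 0-7 [p,q=00]: 11111111  (ones: 8)
  rows 8-15 [p,q=01]: 11001111  (ones: 6)
  rows 16-23 [p,q=10]: 11001111  (ones: 6)
  rows 24-31 [p,q=11]: 11111100  (ones: 6)
Disagreements = 8+6+6+6 = 26

26


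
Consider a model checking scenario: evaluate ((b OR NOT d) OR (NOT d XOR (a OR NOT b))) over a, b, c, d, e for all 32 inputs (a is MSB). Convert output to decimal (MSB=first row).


Formula: ((b OR NOT d) OR (NOT d XOR (a OR NOT b))) over a, b, c, d, e (32 rows)
Evaluate each row (bits = a,b,c,d,e, MSB first):
  row 0 [00000]: ((0 OR NOT 0) OR (NOT 0 XOR (0 OR NOT 0))) -> 1
  row 1 [00001]: ((0 OR NOT 0) OR (NOT 0 XOR (0 OR NOT 0))) -> 1
  row 2 [00010]: ((0 OR NOT 1) OR (NOT 1 XOR (0 OR NOT 0))) -> 1
  row 3 [00011]: ((0 OR NOT 1) OR (NOT 1 XOR (0 OR NOT 0))) -> 1
  row 4 [00100]: ((0 OR NOT 0) OR (NOT 0 XOR (0 OR NOT 0))) -> 1
  row 5 [00101]: ((0 OR NOT 0) OR (NOT 0 XOR (0 OR NOT 0))) -> 1
  row 6 [00110]: ((0 OR NOT 1) OR (NOT 1 XOR (0 OR NOT 0))) -> 1
  row 7 [00111]: ((0 OR NOT 1) OR (NOT 1 XOR (0 OR NOT 0))) -> 1
  row 8 [01000]: ((1 OR NOT 0) OR (NOT 0 XOR (0 OR NOT 1))) -> 1
  row 9 [01001]: ((1 OR NOT 0) OR (NOT 0 XOR (0 OR NOT 1))) -> 1
  row 10 [01010]: ((1 OR NOT 1) OR (NOT 1 XOR (0 OR NOT 1))) -> 1
  row 11 [01011]: ((1 OR NOT 1) OR (NOT 1 XOR (0 OR NOT 1))) -> 1
  row 12 [01100]: ((1 OR NOT 0) OR (NOT 0 XOR (0 OR NOT 1))) -> 1
  row 13 [01101]: ((1 OR NOT 0) OR (NOT 0 XOR (0 OR NOT 1))) -> 1
  row 14 [01110]: ((1 OR NOT 1) OR (NOT 1 XOR (0 OR NOT 1))) -> 1
  row 15 [01111]: ((1 OR NOT 1) OR (NOT 1 XOR (0 OR NOT 1))) -> 1
  row 16 [10000]: ((0 OR NOT 0) OR (NOT 0 XOR (1 OR NOT 0))) -> 1
  row 17 [10001]: ((0 OR NOT 0) OR (NOT 0 XOR (1 OR NOT 0))) -> 1
  row 18 [10010]: ((0 OR NOT 1) OR (NOT 1 XOR (1 OR NOT 0))) -> 1
  row 19 [10011]: ((0 OR NOT 1) OR (NOT 1 XOR (1 OR NOT 0))) -> 1
  row 20 [10100]: ((0 OR NOT 0) OR (NOT 0 XOR (1 OR NOT 0))) -> 1
  row 21 [10101]: ((0 OR NOT 0) OR (NOT 0 XOR (1 OR NOT 0))) -> 1
  row 22 [10110]: ((0 OR NOT 1) OR (NOT 1 XOR (1 OR NOT 0))) -> 1
  row 23 [10111]: ((0 OR NOT 1) OR (NOT 1 XOR (1 OR NOT 0))) -> 1
  row 24 [11000]: ((1 OR NOT 0) OR (NOT 0 XOR (1 OR NOT 1))) -> 1
  row 25 [11001]: ((1 OR NOT 0) OR (NOT 0 XOR (1 OR NOT 1))) -> 1
  row 26 [11010]: ((1 OR NOT 1) OR (NOT 1 XOR (1 OR NOT 1))) -> 1
  row 27 [11011]: ((1 OR NOT 1) OR (NOT 1 XOR (1 OR NOT 1))) -> 1
  row 28 [11100]: ((1 OR NOT 0) OR (NOT 0 XOR (1 OR NOT 1))) -> 1
  row 29 [11101]: ((1 OR NOT 0) OR (NOT 0 XOR (1 OR NOT 1))) -> 1
  row 30 [11110]: ((1 OR NOT 1) OR (NOT 1 XOR (1 OR NOT 1))) -> 1
  row 31 [11111]: ((1 OR NOT 1) OR (NOT 1 XOR (1 OR NOT 1))) -> 1
Full result column, 4 rows per line (a,b,c fixed per line; d,e runs 00..11 left to right):
  rows 0-3 [a,b,c=000]: 1111  = hex F
  rows 4-7 [a,b,c=001]: 1111  = hex F
  rows 8-11 [a,b,c=010]: 1111  = hex F
  rows 12-15 [a,b,c=011]: 1111  = hex F
  rows 16-19 [a,b,c=100]: 1111  = hex F
  rows 20-23 [a,b,c=101]: 1111  = hex F
  rows 24-27 [a,b,c=110]: 1111  = hex F
  rows 28-31 [a,b,c=111]: 1111  = hex F
Output column (row 0 .. row 31) = 11111111111111111111111111111111
Output column grouped in 4s = 1111 1111 1111 1111 1111 1111 1111 1111 = 0xFFFFFFFF
Convert to decimal digit by digit (value = value*16 + digit):
  F -> 15
  15*16 + 15 (F) = 255
  255*16 + 15 (F) = 4095
  4095*16 + 15 (F) = 65535
  65535*16 + 15 (F) = 1048575
  1048575*16 + 15 (F) = 16777215
  16777215*16 + 15 (F) = 268435455
  268435455*16 + 15 (F) = 4294967295
Decimal = 4294967295

4294967295


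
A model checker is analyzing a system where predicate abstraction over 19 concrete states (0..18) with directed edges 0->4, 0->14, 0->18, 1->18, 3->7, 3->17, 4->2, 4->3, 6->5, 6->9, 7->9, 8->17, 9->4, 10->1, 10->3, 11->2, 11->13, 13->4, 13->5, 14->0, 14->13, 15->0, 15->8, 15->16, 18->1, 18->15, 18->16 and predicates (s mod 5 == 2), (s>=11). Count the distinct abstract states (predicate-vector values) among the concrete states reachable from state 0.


BFS from 0:
Concrete reachable: {0, 1, 2, 3, 4, 5, 7, 8, 9, 13, 14, 15, 16, 17, 18}
Abstract via predicates (s mod 5 == 2), (s>=11):
  (0,0) <- {0, 1, 3, 4, 5, 8, 9}
  (0,1) <- {13, 14, 15, 16, 18}
  (1,0) <- {2, 7}
  (1,1) <- {17}
Distinct abstract states = 4

4


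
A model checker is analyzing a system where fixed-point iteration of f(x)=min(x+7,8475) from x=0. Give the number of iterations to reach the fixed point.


Step 1: x=0, cap=8475, increment=7
Step 2: x grows by 7 each step until capped at 8475; fixed point is x=8475
Step 3: iterations = ceil(8475/7) = 1211

1211


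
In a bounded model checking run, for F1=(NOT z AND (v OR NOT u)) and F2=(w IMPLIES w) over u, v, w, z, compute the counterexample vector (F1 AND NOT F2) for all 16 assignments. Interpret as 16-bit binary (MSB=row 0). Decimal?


F1 = (NOT z AND (v OR NOT u))
F2 = (w IMPLIES w)
Counterexample to F1=>F2 is where F1=1 and F2=0.
Evaluate each row (bits = u,v,w,z, MSB first):
  row 0 [0000]: F1=1 F2=1 -> F1&~F2 -> 0
  row 1 [0001]: F1=0 F2=1 -> F1&~F2 -> 0
  row 2 [0010]: F1=1 F2=1 -> F1&~F2 -> 0
  row 3 [0011]: F1=0 F2=1 -> F1&~F2 -> 0
  row 4 [0100]: F1=1 F2=1 -> F1&~F2 -> 0
  row 5 [0101]: F1=0 F2=1 -> F1&~F2 -> 0
  row 6 [0110]: F1=1 F2=1 -> F1&~F2 -> 0
  row 7 [0111]: F1=0 F2=1 -> F1&~F2 -> 0
  row 8 [1000]: F1=0 F2=1 -> F1&~F2 -> 0
  row 9 [1001]: F1=0 F2=1 -> F1&~F2 -> 0
  row 10 [1010]: F1=0 F2=1 -> F1&~F2 -> 0
  row 11 [1011]: F1=0 F2=1 -> F1&~F2 -> 0
  row 12 [1100]: F1=1 F2=1 -> F1&~F2 -> 0
  row 13 [1101]: F1=0 F2=1 -> F1&~F2 -> 0
  row 14 [1110]: F1=1 F2=1 -> F1&~F2 -> 0
  row 15 [1111]: F1=0 F2=1 -> F1&~F2 -> 0
Full result column, 4 rows per line (u,v fixed per line; w,z runs 00..11 left to right):
  rows 0-3 [u,v=00]: 0000  = hex 0
  rows 4-7 [u,v=01]: 0000  = hex 0
  rows 8-11 [u,v=10]: 0000  = hex 0
  rows 12-15 [u,v=11]: 0000  = hex 0
Counterexample vector (row 0 .. row 15) = 0000000000000000
Output column grouped in 4s = 0000 0000 0000 0000 = 0x0000
Convert to decimal digit by digit (value = value*16 + digit):
  0 -> 0
  0*16 + 0 = 0
  0*16 + 0 = 0
  0*16 + 0 = 0
Decimal = 0

0


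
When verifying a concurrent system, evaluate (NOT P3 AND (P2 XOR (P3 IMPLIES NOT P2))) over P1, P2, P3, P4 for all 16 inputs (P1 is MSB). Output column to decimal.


Formula: (NOT P3 AND (P2 XOR (P3 IMPLIES NOT P2))) over P1, P2, P3, P4 (16 rows)
Evaluate each row (bits = P1,P2,P3,P4, MSB first):
  row 0 [0000]: (NOT 0 AND (0 XOR (0 IMPLIES NOT 0))) -> 1
  row 1 [0001]: (NOT 0 AND (0 XOR (0 IMPLIES NOT 0))) -> 1
  row 2 [0010]: (NOT 1 AND (0 XOR (1 IMPLIES NOT 0))) -> 0
  row 3 [0011]: (NOT 1 AND (0 XOR (1 IMPLIES NOT 0))) -> 0
  row 4 [0100]: (NOT 0 AND (1 XOR (0 IMPLIES NOT 1))) -> 0
  row 5 [0101]: (NOT 0 AND (1 XOR (0 IMPLIES NOT 1))) -> 0
  row 6 [0110]: (NOT 1 AND (1 XOR (1 IMPLIES NOT 1))) -> 0
  row 7 [0111]: (NOT 1 AND (1 XOR (1 IMPLIES NOT 1))) -> 0
  row 8 [1000]: (NOT 0 AND (0 XOR (0 IMPLIES NOT 0))) -> 1
  row 9 [1001]: (NOT 0 AND (0 XOR (0 IMPLIES NOT 0))) -> 1
  row 10 [1010]: (NOT 1 AND (0 XOR (1 IMPLIES NOT 0))) -> 0
  row 11 [1011]: (NOT 1 AND (0 XOR (1 IMPLIES NOT 0))) -> 0
  row 12 [1100]: (NOT 0 AND (1 XOR (0 IMPLIES NOT 1))) -> 0
  row 13 [1101]: (NOT 0 AND (1 XOR (0 IMPLIES NOT 1))) -> 0
  row 14 [1110]: (NOT 1 AND (1 XOR (1 IMPLIES NOT 1))) -> 0
  row 15 [1111]: (NOT 1 AND (1 XOR (1 IMPLIES NOT 1))) -> 0
Full result column, 4 rows per line (P1,P2 fixed per line; P3,P4 runs 00..11 left to right):
  rows 0-3 [P1,P2=00]: 1100  = hex C
  rows 4-7 [P1,P2=01]: 0000  = hex 0
  rows 8-11 [P1,P2=10]: 1100  = hex C
  rows 12-15 [P1,P2=11]: 0000  = hex 0
Output column (row 0 .. row 15) = 1100000011000000
Output column grouped in 4s = 1100 0000 1100 0000 = 0xC0C0
Convert to decimal digit by digit (value = value*16 + digit):
  C -> 12
  12*16 + 0 = 192
  192*16 + 12 (C) = 3084
  3084*16 + 0 = 49344
Decimal = 49344

49344


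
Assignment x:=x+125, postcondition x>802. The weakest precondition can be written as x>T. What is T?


Formula: wp(x:=E, P) = P[E/x] (substitute E for x in postcondition)
Step 1: Postcondition: x>802
Step 2: Substitute x+125 for x: x+125>802
Step 3: Solve for x: x > 802-125 = 677

677


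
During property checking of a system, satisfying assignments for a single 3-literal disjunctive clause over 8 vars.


Step 1: Total=2^8=256
Step 2: Unsat when all 3 false: 2^5=32
Step 3: Sat=256-32=224

224


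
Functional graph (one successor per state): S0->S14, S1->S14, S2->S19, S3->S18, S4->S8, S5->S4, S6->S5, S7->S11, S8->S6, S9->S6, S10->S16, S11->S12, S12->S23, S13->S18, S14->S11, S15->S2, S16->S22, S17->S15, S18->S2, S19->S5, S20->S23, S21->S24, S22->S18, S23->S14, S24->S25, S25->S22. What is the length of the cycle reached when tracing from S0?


Trace from S0 until a state repeats:
  S0 -> S14 -> S11 -> S12 -> S23 -> S14
S14 first seen at step 1, revisited at step 5.
Cycle length = 5 - 1 = 4

4


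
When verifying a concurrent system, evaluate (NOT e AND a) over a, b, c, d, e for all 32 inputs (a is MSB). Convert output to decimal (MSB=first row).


Formula: (NOT e AND a) over a, b, c, d, e (32 rows)
Evaluate each row (bits = a,b,c,d,e, MSB first):
  row 0 [00000]: (NOT 0 AND 0) -> 0
  row 1 [00001]: (NOT 1 AND 0) -> 0
  row 2 [00010]: (NOT 0 AND 0) -> 0
  row 3 [00011]: (NOT 1 AND 0) -> 0
  row 4 [00100]: (NOT 0 AND 0) -> 0
  row 5 [00101]: (NOT 1 AND 0) -> 0
  row 6 [00110]: (NOT 0 AND 0) -> 0
  row 7 [00111]: (NOT 1 AND 0) -> 0
  row 8 [01000]: (NOT 0 AND 0) -> 0
  row 9 [01001]: (NOT 1 AND 0) -> 0
  row 10 [01010]: (NOT 0 AND 0) -> 0
  row 11 [01011]: (NOT 1 AND 0) -> 0
  row 12 [01100]: (NOT 0 AND 0) -> 0
  row 13 [01101]: (NOT 1 AND 0) -> 0
  row 14 [01110]: (NOT 0 AND 0) -> 0
  row 15 [01111]: (NOT 1 AND 0) -> 0
  row 16 [10000]: (NOT 0 AND 1) -> 1
  row 17 [10001]: (NOT 1 AND 1) -> 0
  row 18 [10010]: (NOT 0 AND 1) -> 1
  row 19 [10011]: (NOT 1 AND 1) -> 0
  row 20 [10100]: (NOT 0 AND 1) -> 1
  row 21 [10101]: (NOT 1 AND 1) -> 0
  row 22 [10110]: (NOT 0 AND 1) -> 1
  row 23 [10111]: (NOT 1 AND 1) -> 0
  row 24 [11000]: (NOT 0 AND 1) -> 1
  row 25 [11001]: (NOT 1 AND 1) -> 0
  row 26 [11010]: (NOT 0 AND 1) -> 1
  row 27 [11011]: (NOT 1 AND 1) -> 0
  row 28 [11100]: (NOT 0 AND 1) -> 1
  row 29 [11101]: (NOT 1 AND 1) -> 0
  row 30 [11110]: (NOT 0 AND 1) -> 1
  row 31 [11111]: (NOT 1 AND 1) -> 0
Full result column, 4 rows per line (a,b,c fixed per line; d,e runs 00..11 left to right):
  rows 0-3 [a,b,c=000]: 0000  = hex 0
  rows 4-7 [a,b,c=001]: 0000  = hex 0
  rows 8-11 [a,b,c=010]: 0000  = hex 0
  rows 12-15 [a,b,c=011]: 0000  = hex 0
  rows 16-19 [a,b,c=100]: 1010  = hex A
  rows 20-23 [a,b,c=101]: 1010  = hex A
  rows 24-27 [a,b,c=110]: 1010  = hex A
  rows 28-31 [a,b,c=111]: 1010  = hex A
Output column (row 0 .. row 31) = 00000000000000001010101010101010
Output column grouped in 4s = 0000 0000 0000 0000 1010 1010 1010 1010 = 0x0000AAAA
Convert to decimal digit by digit (value = value*16 + digit):
  0 -> 0
  0*16 + 0 = 0
  0*16 + 0 = 0
  0*16 + 0 = 0
  0*16 + 10 (A) = 10
  10*16 + 10 (A) = 170
  170*16 + 10 (A) = 2730
  2730*16 + 10 (A) = 43690
Decimal = 43690

43690


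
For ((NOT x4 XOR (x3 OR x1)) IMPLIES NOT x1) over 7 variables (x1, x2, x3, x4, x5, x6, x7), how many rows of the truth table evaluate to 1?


Formula: ((NOT x4 XOR (x3 OR x1)) IMPLIES NOT x1) over 7 vars (128 rows)
Evaluate each row (x1, x2, x3, x4, x5, x6, x7 as bits, MSB first):
  row 0 [0000000]: ((NOT 0 XOR (0 OR 0)) IMPLIES NOT 0) -> 1
  row 1 [0000001]: ((NOT 0 XOR (0 OR 0)) IMPLIES NOT 0) -> 1
  row 2 [0000010]: ((NOT 0 XOR (0 OR 0)) IMPLIES NOT 0) -> 1
  row 3 [0000011]: ((NOT 0 XOR (0 OR 0)) IMPLIES NOT 0) -> 1
  row 4 [0000100]: ((NOT 0 XOR (0 OR 0)) IMPLIES NOT 0) -> 1
  (every remaining row is evaluated the same way; all 128 results are listed next)
Full result column, 8 rows per line (x1,x2,x3,x4 fixed per line; x5,x6,x7 runs 000..111 left to right):
  rows 0-7 [x1,x2,x3,x4=0000]: 11111111  (ones: 8)
  rows 8-15 [x1,x2,x3,x4=0001]: 11111111  (ones: 8)
  rows 16-23 [x1,x2,x3,x4=0010]: 11111111  (ones: 8)
  rows 24-31 [x1,x2,x3,x4=0011]: 11111111  (ones: 8)
  rows 32-39 [x1,x2,x3,x4=0100]: 11111111  (ones: 8)
  rows 40-47 [x1,x2,x3,x4=0101]: 11111111  (ones: 8)
  rows 48-55 [x1,x2,x3,x4=0110]: 11111111  (ones: 8)
  rows 56-63 [x1,x2,x3,x4=0111]: 11111111  (ones: 8)
  rows 64-71 [x1,x2,x3,x4=1000]: 11111111  (ones: 8)
  rows 72-79 [x1,x2,x3,x4=1001]: 00000000  (ones: 0)
  rows 80-87 [x1,x2,x3,x4=1010]: 11111111  (ones: 8)
  rows 88-95 [x1,x2,x3,x4=1011]: 00000000  (ones: 0)
  rows 96-103 [x1,x2,x3,x4=1100]: 11111111  (ones: 8)
  rows 104-111 [x1,x2,x3,x4=1101]: 00000000  (ones: 0)
  rows 112-119 [x1,x2,x3,x4=1110]: 11111111  (ones: 8)
  rows 120-127 [x1,x2,x3,x4=1111]: 00000000  (ones: 0)
Count of 1-rows = 8+8+8+8+8+8+8+8+8+0+8+0+8+0+8+0 = 96

96
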